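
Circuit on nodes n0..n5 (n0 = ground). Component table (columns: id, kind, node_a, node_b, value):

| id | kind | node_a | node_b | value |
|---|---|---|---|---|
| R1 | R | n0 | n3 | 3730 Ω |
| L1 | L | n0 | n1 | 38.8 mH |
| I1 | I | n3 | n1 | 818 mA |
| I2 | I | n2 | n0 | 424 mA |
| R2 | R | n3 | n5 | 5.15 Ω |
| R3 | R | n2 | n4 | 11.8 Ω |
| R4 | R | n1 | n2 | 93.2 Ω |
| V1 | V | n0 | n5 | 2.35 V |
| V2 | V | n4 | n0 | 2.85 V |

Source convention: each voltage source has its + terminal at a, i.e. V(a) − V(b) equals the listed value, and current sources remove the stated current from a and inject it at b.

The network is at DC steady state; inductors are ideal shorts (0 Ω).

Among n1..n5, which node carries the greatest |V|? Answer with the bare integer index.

3

Apply KCL at each of the 5 non-ground nodes and solve the resulting linear system.
Node n1: branches {L1, I1, R4} → V_1 = 0.000
Node n2: branches {I2, R3, R4} → V_2 = -1.911
Node n3: branches {R1, I1, R2} → V_3 = -6.554
Node n4: branches {R3, V2} → V_4 = 2.850
Node n5: branches {R2, V1} → V_5 = -2.350
Source currents: i(L1)=-0.7975, i(V1)=0.8162, i(V2)=-0.4035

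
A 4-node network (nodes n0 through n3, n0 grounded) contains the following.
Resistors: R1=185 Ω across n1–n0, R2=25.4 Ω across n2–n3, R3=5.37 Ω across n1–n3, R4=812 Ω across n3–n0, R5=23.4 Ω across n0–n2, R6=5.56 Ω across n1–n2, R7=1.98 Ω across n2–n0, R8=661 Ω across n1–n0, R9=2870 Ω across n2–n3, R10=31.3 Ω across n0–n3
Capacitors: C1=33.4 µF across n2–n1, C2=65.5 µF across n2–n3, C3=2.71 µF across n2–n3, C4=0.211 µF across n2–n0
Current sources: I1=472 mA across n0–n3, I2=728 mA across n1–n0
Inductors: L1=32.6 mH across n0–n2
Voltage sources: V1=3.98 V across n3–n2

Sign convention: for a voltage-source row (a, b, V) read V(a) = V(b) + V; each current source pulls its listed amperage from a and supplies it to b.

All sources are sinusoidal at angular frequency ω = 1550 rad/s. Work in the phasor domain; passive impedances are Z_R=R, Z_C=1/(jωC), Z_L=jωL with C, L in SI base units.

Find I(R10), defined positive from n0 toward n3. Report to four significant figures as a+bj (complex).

-0.1061+0.0006957j A

Element admittances at ω=1550 rad/s:
  Y(R1) = 0.005405+0.000j S between n1,n0
  Y(R2) = 0.03937+0.000j S between n2,n3
  Y(R3) = 0.1862+0.000j S between n1,n3
  Y(C1) = 0.000+0.05177j S between n2,n1
  Y(R4) = 0.001232+0.000j S between n3,n0
  Y(R5) = 0.04274+0.000j S between n0,n2
  Y(C2) = 0.000+0.1015j S between n2,n3
  Y(R6) = 0.1799+0.000j S between n1,n2
  Y(R7) = 0.5051+0.000j S between n2,n0
  I1: injects 0.472 A into n3 (from n0)
  I2: injects 0.728 A into n0 (from n1)
  Y(R8) = 0.001513+0.000j S between n1,n0
  Y(R9) = 0.0003484+0.000j S between n2,n3
  Y(C3) = 0.000+0.004201j S between n2,n3
  Y(L1) = 0.000-0.01979j S between n0,n2
  Y(R10) = 0.03195+0.000j S between n0,n3
  Y(C4) = 0.000+0.0003271j S between n2,n0
  V1: constraint V(n3)−V(n2) = 3.98
Assemble and solve the 4×4 MNA system:
  V(n1)=-0.6133-0.02785j  V(n2)=-0.6599-0.02178j  V(n3)=3.320-0.02178j
  i(V1)=-0.5287-0.4212j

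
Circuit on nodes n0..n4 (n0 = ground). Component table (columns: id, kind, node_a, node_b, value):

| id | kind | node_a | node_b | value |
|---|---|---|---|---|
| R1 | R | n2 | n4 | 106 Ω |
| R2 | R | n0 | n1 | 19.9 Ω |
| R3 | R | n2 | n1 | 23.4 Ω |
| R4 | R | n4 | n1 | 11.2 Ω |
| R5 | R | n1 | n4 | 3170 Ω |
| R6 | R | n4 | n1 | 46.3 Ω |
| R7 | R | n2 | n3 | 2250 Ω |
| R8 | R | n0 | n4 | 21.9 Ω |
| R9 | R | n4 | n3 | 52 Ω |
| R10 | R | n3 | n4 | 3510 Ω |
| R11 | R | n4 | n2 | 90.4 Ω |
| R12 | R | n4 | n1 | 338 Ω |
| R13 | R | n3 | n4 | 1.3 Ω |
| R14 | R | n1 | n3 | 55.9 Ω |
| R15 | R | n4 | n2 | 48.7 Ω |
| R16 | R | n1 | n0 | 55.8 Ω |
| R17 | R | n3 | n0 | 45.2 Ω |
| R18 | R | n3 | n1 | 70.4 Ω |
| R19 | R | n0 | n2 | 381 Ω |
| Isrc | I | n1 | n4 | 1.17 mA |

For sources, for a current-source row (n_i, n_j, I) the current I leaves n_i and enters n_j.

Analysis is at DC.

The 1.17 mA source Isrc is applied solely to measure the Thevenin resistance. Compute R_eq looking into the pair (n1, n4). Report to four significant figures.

R_eq = 5.024 Ω

Apply KCL at each of the 4 non-ground nodes and solve the resulting linear system.
Node n1: branches {R2, R3, R4, R5, R6, R12, R14, R16, R18, Isrc} → V_1 = -0.002881
Node n2: branches {R1, R3, R7, R11, R15, R19} → V_2 = 1.160e-05
Node n3: branches {R7, R9, R10, R13, R14, R17, R18} → V_3 = 0.002693
Node n4: branches {R1, R4, R5, R6, R8, R9, R10, R11, R12, R13, R15, Isrc} → V_4 = 0.002997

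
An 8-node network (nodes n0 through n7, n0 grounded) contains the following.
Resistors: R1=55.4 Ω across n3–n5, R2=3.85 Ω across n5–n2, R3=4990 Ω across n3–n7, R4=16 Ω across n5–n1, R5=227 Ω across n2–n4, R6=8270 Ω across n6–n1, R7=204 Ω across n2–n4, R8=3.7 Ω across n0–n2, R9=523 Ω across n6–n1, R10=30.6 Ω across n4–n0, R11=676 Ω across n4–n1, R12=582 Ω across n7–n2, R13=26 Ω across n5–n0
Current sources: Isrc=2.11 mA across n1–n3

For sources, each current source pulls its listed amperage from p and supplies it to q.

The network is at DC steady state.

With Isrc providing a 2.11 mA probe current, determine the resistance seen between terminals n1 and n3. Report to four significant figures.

R_eq = 70.50 Ω

Element admittances at DC:
  Y(R1) = 0.01805 S between n3,n5
  Y(R2) = 0.2597 S between n5,n2
  Y(R3) = 0.0002004 S between n3,n7
  Y(R4) = 0.06250 S between n5,n1
  Y(R5) = 0.004405 S between n2,n4
  Y(R6) = 0.0001209 S between n6,n1
  Y(R7) = 0.004902 S between n2,n4
  Y(R8) = 0.2703 S between n0,n2
  Y(R9) = 0.001912 S between n6,n1
  Y(R10) = 0.03268 S between n4,n0
  Y(R11) = 0.001479 S between n4,n1
  Y(R12) = 0.001718 S between n7,n2
  Y(R13) = 0.03846 S between n5,n0
  Isrc: injects 0.00211 A into n3 (from n1)
Assemble and solve the 7×7 MNA system:
  V(n1)=-0.03283  V(n2)=0.0001066  V(n3)=0.1159  V(n4)=-0.001094  V(n5)=0.0001806  V(n6)=-0.03283  V(n7)=0.01220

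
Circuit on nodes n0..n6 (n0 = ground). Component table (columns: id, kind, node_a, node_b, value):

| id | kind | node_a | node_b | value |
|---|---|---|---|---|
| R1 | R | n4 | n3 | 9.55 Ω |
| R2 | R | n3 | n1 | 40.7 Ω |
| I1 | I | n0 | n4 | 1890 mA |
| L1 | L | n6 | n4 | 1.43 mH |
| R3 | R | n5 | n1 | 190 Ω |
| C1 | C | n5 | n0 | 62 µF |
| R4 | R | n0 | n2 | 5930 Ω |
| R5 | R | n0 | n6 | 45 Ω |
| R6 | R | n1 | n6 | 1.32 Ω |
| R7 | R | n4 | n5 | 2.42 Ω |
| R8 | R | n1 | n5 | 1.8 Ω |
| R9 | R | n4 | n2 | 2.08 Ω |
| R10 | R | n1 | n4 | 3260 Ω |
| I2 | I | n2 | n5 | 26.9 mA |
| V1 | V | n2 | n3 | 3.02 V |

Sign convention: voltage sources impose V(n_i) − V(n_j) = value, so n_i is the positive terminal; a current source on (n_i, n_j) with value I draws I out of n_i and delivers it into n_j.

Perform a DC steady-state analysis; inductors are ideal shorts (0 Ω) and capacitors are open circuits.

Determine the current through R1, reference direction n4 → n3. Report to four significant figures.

0.2565 A

MNA unknowns: 6 node voltages V₁..V_6 plus 2 source currents (L1, V1)
R1: Y=0.1047 on G[4,3]
R2: Y=0.02457 on G[3,1]
I1: z[0]−=1.89, z[4]+=1.89
L1: row V6−V4=0, i_L1 at 6,4
R3: Y=0.005263 on G[5,1]
C1: Y=0.000 on G[5,0]
R4: Y=0.0001686 on G[0,2]
R5: Y=0.02222 on G[0,6]
R6: Y=0.7576 on G[1,6]
R7: Y=0.4132 on G[4,5]
R8: Y=0.5556 on G[1,5]
R9: Y=0.4808 on G[4,2]
R10: Y=0.0003067 on G[1,4]
I2: z[2]−=0.0269, z[5]+=0.0269
V1: row V2−V3=3.02, i_V1 at 2,3
solve → V1=84.36, V2=84.98, V3=81.96, V4=84.41, V5=84.41, V6=84.41
aux → i_L1=-1.909, i_V1=-0.3156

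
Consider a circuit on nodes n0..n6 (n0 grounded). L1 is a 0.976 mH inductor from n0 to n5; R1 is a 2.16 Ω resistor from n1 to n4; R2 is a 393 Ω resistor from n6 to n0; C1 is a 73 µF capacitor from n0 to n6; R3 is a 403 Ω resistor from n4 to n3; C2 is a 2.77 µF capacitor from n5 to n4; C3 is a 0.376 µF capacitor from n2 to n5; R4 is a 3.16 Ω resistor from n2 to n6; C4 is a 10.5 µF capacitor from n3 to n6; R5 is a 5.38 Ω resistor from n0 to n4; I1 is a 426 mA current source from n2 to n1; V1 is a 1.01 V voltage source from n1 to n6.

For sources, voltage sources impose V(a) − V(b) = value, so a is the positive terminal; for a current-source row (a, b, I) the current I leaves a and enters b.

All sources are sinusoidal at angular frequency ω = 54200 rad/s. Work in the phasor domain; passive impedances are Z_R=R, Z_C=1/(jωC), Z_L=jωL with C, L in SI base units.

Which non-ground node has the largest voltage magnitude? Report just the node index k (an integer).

2

Element admittances at ω=54200 rad/s:
  Y(L1) = 0.000-0.01890j S between n0,n5
  Y(R1) = 0.4630+0.000j S between n1,n4
  Y(R2) = 0.002545+0.000j S between n6,n0
  Y(C1) = 0.000+3.957j S between n0,n6
  Y(R3) = 0.002481+0.000j S between n4,n3
  Y(C2) = 0.000+0.1501j S between n5,n4
  Y(C3) = 0.000+0.02038j S between n2,n5
  Y(R4) = 0.3165+0.000j S between n2,n6
  Y(C4) = 0.000+0.5691j S between n3,n6
  Y(R5) = 0.1859+0.000j S between n0,n4
  I1: injects 0.426 A into n1 (from n2)
  V1: constraint V(n1)−V(n6) = 1.01
Assemble and solve the 7×7 MNA system:
  V(n1)=1.013+0.03363j  V(n2)=-1.333+0.1536j  V(n3)=0.003180+0.03052j  V(n4)=0.7155-0.01889j  V(n5)=0.5294+0.001936j  V(n6)=0.003395+0.03363j
  i(V1)=0.2881-0.02431j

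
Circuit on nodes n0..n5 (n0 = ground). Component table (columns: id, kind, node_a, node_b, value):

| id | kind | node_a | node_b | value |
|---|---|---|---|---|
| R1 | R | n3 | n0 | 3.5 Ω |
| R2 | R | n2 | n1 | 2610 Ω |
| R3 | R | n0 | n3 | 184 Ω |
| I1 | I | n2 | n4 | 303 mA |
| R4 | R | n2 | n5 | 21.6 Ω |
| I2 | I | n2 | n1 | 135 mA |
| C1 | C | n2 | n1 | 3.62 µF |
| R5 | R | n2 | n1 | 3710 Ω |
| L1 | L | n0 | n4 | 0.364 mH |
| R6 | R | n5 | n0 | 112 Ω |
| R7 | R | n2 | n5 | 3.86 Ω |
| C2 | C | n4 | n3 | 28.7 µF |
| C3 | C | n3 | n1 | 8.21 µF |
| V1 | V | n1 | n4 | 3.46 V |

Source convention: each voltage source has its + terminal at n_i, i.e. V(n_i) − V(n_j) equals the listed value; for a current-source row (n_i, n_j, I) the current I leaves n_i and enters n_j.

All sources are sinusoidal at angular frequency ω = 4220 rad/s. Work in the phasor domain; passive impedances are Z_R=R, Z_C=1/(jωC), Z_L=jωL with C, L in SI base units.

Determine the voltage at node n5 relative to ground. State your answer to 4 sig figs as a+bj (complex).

MNA unknowns: 5 node voltages V₁..V_5 plus 1 source current (V1)
R1: Y=0.2857+0.000j on G[3,0]
R2: Y=0.0003831+0.000j on G[2,1]
R3: Y=0.005435+0.000j on G[0,3]
I1: z[2]−=0.303, z[4]+=0.303
R4: Y=0.04630+0.000j on G[2,5]
I2: z[2]−=0.135, z[1]+=0.135
C1: Y=0.000+0.01528j on G[2,1]
R5: Y=0.0002695+0.000j on G[2,1]
L1: Y=0.000-0.6510j on G[0,4]
R6: Y=0.008929+0.000j on G[5,0]
R7: Y=0.2591+0.000j on G[2,5]
C2: Y=0.000+0.1211j on G[4,3]
C3: Y=0.000+0.03465j on G[3,1]
V1: row V1−V4=3.46, i_V1 at 1,4
solve → V1=4.005-0.0009439j, V2=-9.759+22.54j, V3=0.2929+0.5465j, V4=0.5448-0.0009439j, V5=-9.481+21.90j
aux → i_V1=-0.2373-0.3241j

-9.481+21.90j V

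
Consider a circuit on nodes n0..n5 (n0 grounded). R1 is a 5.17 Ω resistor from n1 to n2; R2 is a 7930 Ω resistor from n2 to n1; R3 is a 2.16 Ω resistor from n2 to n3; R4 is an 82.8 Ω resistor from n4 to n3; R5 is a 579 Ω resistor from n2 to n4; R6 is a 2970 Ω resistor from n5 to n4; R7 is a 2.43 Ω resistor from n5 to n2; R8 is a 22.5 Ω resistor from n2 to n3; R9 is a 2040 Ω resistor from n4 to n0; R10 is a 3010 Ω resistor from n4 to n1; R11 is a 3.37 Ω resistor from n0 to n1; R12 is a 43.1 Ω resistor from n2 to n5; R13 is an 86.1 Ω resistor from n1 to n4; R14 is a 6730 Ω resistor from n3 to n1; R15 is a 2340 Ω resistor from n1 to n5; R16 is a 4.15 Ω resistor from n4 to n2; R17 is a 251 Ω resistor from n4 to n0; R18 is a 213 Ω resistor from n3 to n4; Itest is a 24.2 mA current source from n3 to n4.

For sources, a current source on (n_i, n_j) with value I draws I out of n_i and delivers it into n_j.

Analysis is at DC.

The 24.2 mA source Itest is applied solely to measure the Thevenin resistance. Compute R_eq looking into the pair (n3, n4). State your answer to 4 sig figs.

R_eq = 5.323 Ω

MNA unknowns: 5 node voltages V₁..V_5
R1: Y=0.1934 on G[1,2]
R2: Y=0.0001261 on G[2,1]
R3: Y=0.4630 on G[2,3]
R4: Y=0.01208 on G[4,3]
R5: Y=0.001727 on G[2,4]
R6: Y=0.0003367 on G[5,4]
R7: Y=0.4115 on G[5,2]
R8: Y=0.04444 on G[2,3]
R9: Y=0.0004902 on G[4,0]
R10: Y=0.0003322 on G[4,1]
R11: Y=0.2967 on G[0,1]
R12: Y=0.02320 on G[2,5]
R13: Y=0.01161 on G[1,4]
R14: Y=0.0001486 on G[3,1]
R15: Y=0.0004274 on G[1,5]
R16: Y=0.2410 on G[4,2]
R17: Y=0.003984 on G[4,0]
R18: Y=0.004695 on G[3,4]
Itest: z[3]−=0.0242, z[4]+=0.0242
solve → V1=-0.001170, V2=-0.007774, V3=-0.05120, V4=0.07761, V5=-0.007702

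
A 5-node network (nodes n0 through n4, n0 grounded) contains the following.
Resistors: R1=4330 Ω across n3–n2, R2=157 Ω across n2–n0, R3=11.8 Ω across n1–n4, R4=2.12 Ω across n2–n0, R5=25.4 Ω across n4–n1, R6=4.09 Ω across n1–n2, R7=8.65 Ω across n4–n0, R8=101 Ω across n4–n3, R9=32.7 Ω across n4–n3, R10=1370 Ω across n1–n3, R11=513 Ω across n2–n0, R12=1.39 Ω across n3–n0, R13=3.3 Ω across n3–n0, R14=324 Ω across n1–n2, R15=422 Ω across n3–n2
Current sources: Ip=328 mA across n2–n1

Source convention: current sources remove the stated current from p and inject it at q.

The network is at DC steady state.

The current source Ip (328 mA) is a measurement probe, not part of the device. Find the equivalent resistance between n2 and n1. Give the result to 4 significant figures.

R_eq = 3.243 Ω

MNA unknowns: 4 node voltages V₁..V_4
R1: Y=0.0002309 on G[3,2]
R2: Y=0.006369 on G[2,0]
R3: Y=0.08475 on G[1,4]
R4: Y=0.4717 on G[2,0]
R5: Y=0.03937 on G[4,1]
R6: Y=0.2445 on G[1,2]
R7: Y=0.1156 on G[4,0]
R8: Y=0.009901 on G[4,3]
R9: Y=0.03058 on G[4,3]
R10: Y=0.0007299 on G[1,3]
R11: Y=0.001949 on G[2,0]
R12: Y=0.7194 on G[3,0]
R13: Y=0.3030 on G[3,0]
R14: Y=0.003086 on G[1,2]
R15: Y=0.002370 on G[3,2]
Ip: z[2]−=0.328, z[1]+=0.328
solve → V1=0.9297, V2=-0.1339, V3=0.01603, V4=0.4141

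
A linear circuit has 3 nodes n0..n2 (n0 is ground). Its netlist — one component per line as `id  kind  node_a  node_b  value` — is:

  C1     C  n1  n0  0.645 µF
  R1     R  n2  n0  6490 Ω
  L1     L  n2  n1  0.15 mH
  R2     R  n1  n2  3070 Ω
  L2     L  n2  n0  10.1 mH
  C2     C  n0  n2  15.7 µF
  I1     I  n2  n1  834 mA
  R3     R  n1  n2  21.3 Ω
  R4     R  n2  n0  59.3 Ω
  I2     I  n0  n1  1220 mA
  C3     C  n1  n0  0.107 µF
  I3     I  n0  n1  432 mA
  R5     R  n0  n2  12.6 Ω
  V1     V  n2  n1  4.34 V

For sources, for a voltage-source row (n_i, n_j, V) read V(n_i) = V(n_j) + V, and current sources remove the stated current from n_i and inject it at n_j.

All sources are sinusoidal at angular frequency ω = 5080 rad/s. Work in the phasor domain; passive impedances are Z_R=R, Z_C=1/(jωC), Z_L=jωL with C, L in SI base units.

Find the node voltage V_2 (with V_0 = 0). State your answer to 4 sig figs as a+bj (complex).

MNA unknowns: 2 node voltages V₁..V_2 plus 1 source current (V1)
C1: Y=0.000+0.003277j on G[1,0]
R1: Y=0.0001541+0.000j on G[2,0]
L1: Y=0.000-1.312j on G[2,1]
R2: Y=0.0003257+0.000j on G[1,2]
L2: Y=0.000-0.01949j on G[2,0]
C2: Y=0.000+0.07976j on G[0,2]
I1: z[2]−=0.834, z[1]+=0.834
R3: Y=0.04695+0.000j on G[1,2]
R4: Y=0.01686+0.000j on G[2,0]
I2: z[0]−=1.22, z[1]+=1.22
C3: Y=0.000+0.0005436j on G[1,0]
I3: z[0]−=0.432, z[1]+=0.432
R5: Y=0.07937+0.000j on G[0,2]
V1: row V2−V1=4.34, i_V1 at 2,1
solve → V1=7.625-7.783j, V2=11.96-7.783j
aux → i_V1=-2.661+5.725j

11.96-7.783j V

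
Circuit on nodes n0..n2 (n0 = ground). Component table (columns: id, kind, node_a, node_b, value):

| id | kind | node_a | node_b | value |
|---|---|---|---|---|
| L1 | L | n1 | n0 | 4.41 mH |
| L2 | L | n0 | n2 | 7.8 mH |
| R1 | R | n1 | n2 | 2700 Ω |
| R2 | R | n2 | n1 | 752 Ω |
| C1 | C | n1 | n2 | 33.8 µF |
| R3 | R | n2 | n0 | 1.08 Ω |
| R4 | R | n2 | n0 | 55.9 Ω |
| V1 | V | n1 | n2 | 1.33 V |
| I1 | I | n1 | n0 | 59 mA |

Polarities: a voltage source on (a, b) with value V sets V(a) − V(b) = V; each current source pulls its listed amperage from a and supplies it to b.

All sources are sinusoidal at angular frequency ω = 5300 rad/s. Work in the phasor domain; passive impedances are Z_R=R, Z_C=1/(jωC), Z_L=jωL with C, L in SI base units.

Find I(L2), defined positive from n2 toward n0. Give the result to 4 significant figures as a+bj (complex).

0.001344+0.001608j A

MNA unknowns: 2 node voltages V₁..V_2 plus 1 source current (V1)
L1: Y=0.000-0.04278j on G[1,0]
L2: Y=0.000-0.02419j on G[0,2]
R1: Y=0.0003704+0.000j on G[1,2]
R2: Y=0.001330+0.000j on G[2,1]
C1: Y=0.000+0.1791j on G[1,2]
R3: Y=0.9259+0.000j on G[2,0]
R4: Y=0.01789+0.000j on G[2,0]
V1: row V1−V2=1.33, i_V1 at 1,2
I1: z[1]−=0.059, z[0]+=0.059
solve → V1=1.264+0.05557j, V2=-0.06646+0.05557j
aux → i_V1=-0.06364-0.1842j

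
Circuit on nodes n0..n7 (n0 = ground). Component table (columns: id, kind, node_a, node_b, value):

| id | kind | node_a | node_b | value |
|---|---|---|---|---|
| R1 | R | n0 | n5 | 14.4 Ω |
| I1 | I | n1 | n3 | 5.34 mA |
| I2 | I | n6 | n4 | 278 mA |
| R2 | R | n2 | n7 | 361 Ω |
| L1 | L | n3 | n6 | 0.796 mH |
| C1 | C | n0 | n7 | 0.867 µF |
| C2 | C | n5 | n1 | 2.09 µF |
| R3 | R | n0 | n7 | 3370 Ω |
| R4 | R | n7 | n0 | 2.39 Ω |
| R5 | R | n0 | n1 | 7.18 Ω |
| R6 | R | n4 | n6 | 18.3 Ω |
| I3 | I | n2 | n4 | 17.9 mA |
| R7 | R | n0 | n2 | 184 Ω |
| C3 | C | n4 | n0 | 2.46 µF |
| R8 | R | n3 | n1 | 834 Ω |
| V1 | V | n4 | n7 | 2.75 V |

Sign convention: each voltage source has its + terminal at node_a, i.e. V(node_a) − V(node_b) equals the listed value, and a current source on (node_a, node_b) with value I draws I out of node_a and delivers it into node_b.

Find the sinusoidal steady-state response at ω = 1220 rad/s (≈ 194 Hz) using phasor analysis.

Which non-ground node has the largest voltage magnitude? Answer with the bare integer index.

4

Apply KCL at each of the 7 non-ground nodes and solve the resulting linear system.
Node n1: branches {I1, C2, R5, R8} → V_1 = -0.05629+0.0009161j
Node n2: branches {R2, I3, R7} → V_2 = -2.166-0.006765j
Node n3: branches {I1, L1, R8} → V_3 = -2.147-0.01213j
Node n4: branches {I2, R6, I3, C3, V1} → V_4 = 2.797-0.02004j
Node n5: branches {R1, C2} → V_5 = -0.0001094-0.002063j
Node n6: branches {I2, L1, R6} → V_6 = -2.147-0.01975j
Node n7: branches {R2, C1, R3, R4, V1} → V_7 = 0.04666-0.02004j
Source currents: i(V1)=0.02569-0.008378j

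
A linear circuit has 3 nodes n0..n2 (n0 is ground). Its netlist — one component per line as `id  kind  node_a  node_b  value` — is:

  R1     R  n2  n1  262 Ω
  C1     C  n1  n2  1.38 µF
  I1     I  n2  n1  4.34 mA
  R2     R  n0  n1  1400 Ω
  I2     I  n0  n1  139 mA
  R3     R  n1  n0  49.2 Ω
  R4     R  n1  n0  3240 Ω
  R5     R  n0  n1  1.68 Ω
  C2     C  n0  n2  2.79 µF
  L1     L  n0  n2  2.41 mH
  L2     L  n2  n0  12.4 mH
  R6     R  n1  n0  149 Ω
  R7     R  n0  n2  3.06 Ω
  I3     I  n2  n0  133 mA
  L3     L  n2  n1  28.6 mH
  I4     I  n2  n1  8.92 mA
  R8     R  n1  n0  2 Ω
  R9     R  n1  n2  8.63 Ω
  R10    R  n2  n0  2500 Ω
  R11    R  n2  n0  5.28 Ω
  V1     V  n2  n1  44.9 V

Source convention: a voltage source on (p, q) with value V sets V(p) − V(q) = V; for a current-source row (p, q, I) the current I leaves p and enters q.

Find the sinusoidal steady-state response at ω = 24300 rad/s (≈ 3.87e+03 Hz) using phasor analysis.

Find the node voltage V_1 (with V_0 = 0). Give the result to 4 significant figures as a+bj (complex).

-14.17-0.8884j V

Element admittances at ω=24300 rad/s:
  Y(R1) = 0.003817+0.000j S between n2,n1
  Y(C1) = 0.000+0.03353j S between n1,n2
  I1: injects 0.00434 A into n1 (from n2)
  Y(R2) = 0.0007143+0.000j S between n0,n1
  I2: injects 0.139 A into n1 (from n0)
  Y(R3) = 0.02033+0.000j S between n1,n0
  Y(R4) = 0.0003086+0.000j S between n1,n0
  Y(R5) = 0.5952+0.000j S between n0,n1
  Y(C2) = 0.000+0.06780j S between n0,n2
  Y(L1) = 0.000-0.01708j S between n0,n2
  Y(L2) = 0.000-0.003319j S between n2,n0
  Y(R6) = 0.006711+0.000j S between n1,n0
  Y(R7) = 0.3268+0.000j S between n0,n2
  I3: injects 0.133 A into n0 (from n2)
  Y(L3) = 0.000-0.001439j S between n2,n1
  I4: injects 0.00892 A into n1 (from n2)
  Y(R8) = 0.5000+0.000j S between n1,n0
  Y(R9) = 0.1159+0.000j S between n1,n2
  Y(R10) = 0.0004000+0.000j S between n2,n0
  Y(R11) = 0.1894+0.000j S between n2,n0
  V1: constraint V(n2)−V(n1) = 44.9
Assemble and solve the 3×3 MNA system:
  V(n1)=-14.17-0.8884j  V(n2)=30.73-0.8884j
  i(V1)=-21.44-2.439j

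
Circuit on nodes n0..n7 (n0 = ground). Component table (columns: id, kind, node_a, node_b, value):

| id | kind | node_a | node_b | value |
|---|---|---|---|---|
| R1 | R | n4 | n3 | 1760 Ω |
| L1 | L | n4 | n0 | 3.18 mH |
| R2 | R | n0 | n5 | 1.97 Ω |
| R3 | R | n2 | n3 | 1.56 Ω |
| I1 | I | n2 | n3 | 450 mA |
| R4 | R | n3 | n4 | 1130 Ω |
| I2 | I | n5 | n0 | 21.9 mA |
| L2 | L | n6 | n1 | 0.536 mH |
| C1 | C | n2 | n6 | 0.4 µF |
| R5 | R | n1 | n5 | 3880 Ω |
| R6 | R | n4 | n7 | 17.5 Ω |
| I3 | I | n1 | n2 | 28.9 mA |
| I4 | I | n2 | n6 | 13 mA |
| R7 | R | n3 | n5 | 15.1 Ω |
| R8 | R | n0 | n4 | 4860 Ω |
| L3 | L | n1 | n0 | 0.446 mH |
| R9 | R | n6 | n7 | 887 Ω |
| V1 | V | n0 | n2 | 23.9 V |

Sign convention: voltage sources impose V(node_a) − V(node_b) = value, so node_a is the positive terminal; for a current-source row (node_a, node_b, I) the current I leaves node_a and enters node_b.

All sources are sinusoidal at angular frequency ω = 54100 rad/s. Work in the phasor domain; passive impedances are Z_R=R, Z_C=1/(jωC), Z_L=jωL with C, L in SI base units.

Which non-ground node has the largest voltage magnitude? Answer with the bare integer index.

6

MNA unknowns: 7 node voltages V₁..V_7 plus 1 source current (V1)
R1: Y=0.0005682+0.000j on G[4,3]
L1: Y=0.000-0.005813j on G[4,0]
R2: Y=0.5076+0.000j on G[0,5]
R3: Y=0.6410+0.000j on G[2,3]
I1: z[2]−=0.45, z[3]+=0.45
R4: Y=0.0008850+0.000j on G[3,4]
I2: z[5]−=0.0219, z[0]+=0.0219
L2: Y=0.000-0.03449j on G[6,1]
C1: Y=0.000+0.02164j on G[2,6]
R5: Y=0.0002577+0.000j on G[1,5]
R6: Y=0.05714+0.000j on G[4,7]
I3: z[1]−=0.0289, z[2]+=0.0289
I4: z[2]−=0.013, z[6]+=0.013
R7: Y=0.06623+0.000j on G[3,5]
R8: Y=0.0002058+0.000j on G[0,4]
L3: Y=0.000-0.04144j on G[1,0]
R9: Y=0.001127+0.000j on G[6,7]
V1: row V0−V2=23.9, i_V1 at 0,2
solve → V1=-77.14-31.04j, V2=-23.90+0.000j, V3=-21.23-0.07524j, V4=-3.999-35.66j, V5=-2.521-0.02261j, V6=-169.6-68.05j, V7=-7.203-36.29j
aux → i_V1=-2.752+3.201j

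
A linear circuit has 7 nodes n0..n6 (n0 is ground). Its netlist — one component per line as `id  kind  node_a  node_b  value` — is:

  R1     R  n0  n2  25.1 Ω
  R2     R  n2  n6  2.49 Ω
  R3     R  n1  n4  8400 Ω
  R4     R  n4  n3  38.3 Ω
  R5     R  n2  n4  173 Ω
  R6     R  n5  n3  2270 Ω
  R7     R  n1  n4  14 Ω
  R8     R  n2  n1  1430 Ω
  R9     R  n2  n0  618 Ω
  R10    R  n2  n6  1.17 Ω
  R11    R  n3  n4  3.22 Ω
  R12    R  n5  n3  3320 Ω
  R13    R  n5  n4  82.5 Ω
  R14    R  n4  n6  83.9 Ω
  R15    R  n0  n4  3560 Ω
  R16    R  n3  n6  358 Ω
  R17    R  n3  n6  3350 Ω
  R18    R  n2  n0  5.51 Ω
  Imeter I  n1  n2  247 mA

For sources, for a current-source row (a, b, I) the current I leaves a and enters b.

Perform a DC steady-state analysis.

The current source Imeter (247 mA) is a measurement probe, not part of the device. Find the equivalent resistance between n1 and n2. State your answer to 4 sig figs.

Element admittances at DC:
  Y(R1) = 0.03984 S between n0,n2
  Y(R2) = 0.4016 S between n2,n6
  Y(R3) = 0.0001190 S between n1,n4
  Y(R4) = 0.02611 S between n4,n3
  Y(R5) = 0.005780 S between n2,n4
  Y(R6) = 0.0004405 S between n5,n3
  Y(R7) = 0.07143 S between n1,n4
  Y(R8) = 0.0006993 S between n2,n1
  Y(R9) = 0.001618 S between n2,n0
  Y(R10) = 0.8547 S between n2,n6
  Y(R11) = 0.3106 S between n3,n4
  Y(R12) = 0.0003012 S between n5,n3
  Y(R13) = 0.01212 S between n5,n4
  Y(R14) = 0.01192 S between n4,n6
  Y(R15) = 0.0002809 S between n0,n4
  Y(R16) = 0.002793 S between n3,n6
  Y(R17) = 0.0002985 S between n3,n6
  Y(R18) = 0.1815 S between n2,n0
  Imeter: injects 0.247 A into n2 (from n1)
Assemble and solve the 6×6 MNA system:
  V(n1)=-14.64  V(n2)=0.01428  V(n3)=-11.23  V(n4)=-11.33  V(n5)=-11.33  V(n6)=-0.1194

R_eq = 59.33 Ω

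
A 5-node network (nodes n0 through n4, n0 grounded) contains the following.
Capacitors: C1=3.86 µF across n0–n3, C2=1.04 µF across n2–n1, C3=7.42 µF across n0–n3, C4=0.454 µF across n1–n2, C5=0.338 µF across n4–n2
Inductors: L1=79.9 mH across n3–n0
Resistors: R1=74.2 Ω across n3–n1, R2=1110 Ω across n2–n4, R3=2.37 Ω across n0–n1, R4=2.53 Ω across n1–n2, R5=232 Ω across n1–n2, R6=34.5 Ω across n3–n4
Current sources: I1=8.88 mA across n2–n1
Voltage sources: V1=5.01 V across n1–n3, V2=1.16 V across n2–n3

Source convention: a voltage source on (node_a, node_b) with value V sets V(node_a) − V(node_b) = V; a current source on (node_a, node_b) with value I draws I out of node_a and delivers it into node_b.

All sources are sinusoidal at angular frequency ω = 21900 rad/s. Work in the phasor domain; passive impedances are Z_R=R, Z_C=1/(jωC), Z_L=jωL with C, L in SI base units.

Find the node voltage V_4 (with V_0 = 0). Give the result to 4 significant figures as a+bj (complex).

-3.636+2.444j V

Element admittances at ω=21900 rad/s:
  Y(C1) = 0.000+0.08453j S between n0,n3
  Y(L1) = 0.000-0.0005715j S between n3,n0
  Y(C2) = 0.000+0.02278j S between n2,n1
  Y(R1) = 0.01348+0.000j S between n3,n1
  Y(R2) = 0.0009009+0.000j S between n2,n4
  Y(C3) = 0.000+0.1625j S between n0,n3
  I1: injects 0.00888 A into n1 (from n2)
  Y(C4) = 0.000+0.009943j S between n1,n2
  Y(R3) = 0.4219+0.000j S between n0,n1
  Y(R4) = 0.3953+0.000j S between n1,n2
  Y(R5) = 0.004310+0.000j S between n1,n2
  Y(C5) = 0.000+0.007402j S between n4,n2
  Y(R6) = 0.02899+0.000j S between n3,n4
  V1: constraint V(n1)−V(n3) = 5.01
  V2: constraint V(n2)−V(n3) = 1.16
Assemble and solve the 6×6 MNA system:
  V(n1)=1.275+2.182j  V(n2)=-2.575+2.182j  V(n3)=-3.735+2.182j  V(n4)=-3.636+2.444j
  i(V1)=-2.135-1.047j  i(V2)=1.527+0.1184j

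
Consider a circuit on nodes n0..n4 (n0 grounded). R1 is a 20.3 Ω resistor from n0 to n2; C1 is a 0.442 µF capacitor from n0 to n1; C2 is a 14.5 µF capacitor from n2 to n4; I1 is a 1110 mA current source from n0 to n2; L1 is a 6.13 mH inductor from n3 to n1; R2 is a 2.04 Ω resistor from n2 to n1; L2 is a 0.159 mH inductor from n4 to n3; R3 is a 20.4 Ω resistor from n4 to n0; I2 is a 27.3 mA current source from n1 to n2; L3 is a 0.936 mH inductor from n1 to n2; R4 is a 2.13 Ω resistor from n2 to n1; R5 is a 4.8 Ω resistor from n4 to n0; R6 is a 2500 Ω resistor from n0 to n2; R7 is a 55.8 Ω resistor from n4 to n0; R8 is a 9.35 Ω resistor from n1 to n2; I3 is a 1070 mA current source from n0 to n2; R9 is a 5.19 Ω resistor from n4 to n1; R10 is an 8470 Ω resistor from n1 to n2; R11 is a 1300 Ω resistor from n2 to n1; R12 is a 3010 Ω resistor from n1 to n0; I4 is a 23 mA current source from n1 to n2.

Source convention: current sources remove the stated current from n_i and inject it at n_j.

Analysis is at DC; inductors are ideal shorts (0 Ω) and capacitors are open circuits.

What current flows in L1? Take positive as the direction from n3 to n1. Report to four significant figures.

-1.845 A

Element admittances at DC:
  Y(R1) = 0.04926 S between n0,n2
  Y(C1) = 0.000 S between n0,n1
  Y(C2) = 0.000 S between n2,n4
  I1: injects 1.11 A into n2 (from n0)
  L1: short n3↔n1 (DC inductor)
  Y(R2) = 0.4902 S between n2,n1
  L2: short n4↔n3 (DC inductor)
  Y(R3) = 0.04902 S between n4,n0
  I2: injects 0.0273 A into n2 (from n1)
  L3: short n1↔n2 (DC inductor)
  Y(R4) = 0.4695 S between n2,n1
  Y(R5) = 0.2083 S between n4,n0
  Y(R6) = 0.0004000 S between n0,n2
  Y(R7) = 0.01792 S between n4,n0
  Y(R8) = 0.1070 S between n1,n2
  I3: injects 1.07 A into n2 (from n0)
  Y(R9) = 0.1927 S between n4,n1
  Y(R10) = 0.0001181 S between n1,n2
  Y(R11) = 0.0007692 S between n2,n1
  Y(R12) = 0.0003322 S between n1,n0
  I4: injects 0.023 A into n2 (from n1)
Assemble and solve the 7×7 MNA system:
  V(n1)=6.702  V(n2)=6.702  V(n3)=6.702  V(n4)=6.702
  i(L1)=-1.845  i(L2)=-1.845  i(L3)=-1.897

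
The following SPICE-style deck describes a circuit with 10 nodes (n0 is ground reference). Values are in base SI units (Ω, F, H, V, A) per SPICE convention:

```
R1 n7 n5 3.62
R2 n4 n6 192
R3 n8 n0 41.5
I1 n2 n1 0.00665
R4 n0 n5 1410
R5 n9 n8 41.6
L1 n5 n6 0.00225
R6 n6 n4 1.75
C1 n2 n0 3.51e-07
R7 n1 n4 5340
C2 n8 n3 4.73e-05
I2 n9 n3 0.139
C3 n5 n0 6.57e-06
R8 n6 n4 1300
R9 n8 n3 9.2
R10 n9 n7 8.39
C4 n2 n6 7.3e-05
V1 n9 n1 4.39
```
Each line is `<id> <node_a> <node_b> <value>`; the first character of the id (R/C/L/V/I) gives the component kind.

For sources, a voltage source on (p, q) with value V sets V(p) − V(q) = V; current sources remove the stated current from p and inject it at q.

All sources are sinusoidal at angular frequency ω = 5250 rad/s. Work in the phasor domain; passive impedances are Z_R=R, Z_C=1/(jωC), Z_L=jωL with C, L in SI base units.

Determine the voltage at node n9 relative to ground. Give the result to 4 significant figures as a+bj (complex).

Element admittances at ω=5250 rad/s:
  Y(R1) = 0.2762+0.000j S between n7,n5
  Y(R2) = 0.005208+0.000j S between n4,n6
  Y(R3) = 0.02410+0.000j S between n8,n0
  I1: injects 0.00665 A into n1 (from n2)
  Y(R4) = 0.0007092+0.000j S between n0,n5
  Y(R5) = 0.02404+0.000j S between n9,n8
  Y(L1) = 0.000-0.08466j S between n5,n6
  Y(R6) = 0.5714+0.000j S between n6,n4
  Y(C1) = 0.000+0.001843j S between n2,n0
  Y(R7) = 0.0001873+0.000j S between n1,n4
  Y(C2) = 0.000+0.2483j S between n8,n3
  I2: injects 0.139 A into n3 (from n9)
  Y(C3) = 0.000+0.03449j S between n5,n0
  Y(R8) = 0.0007692+0.000j S between n6,n4
  Y(R9) = 0.1087+0.000j S between n8,n3
  Y(R10) = 0.1192+0.000j S between n9,n7
  Y(C4) = 0.000+0.3832j S between n2,n6
  V1: constraint V(n9)−V(n1) = 4.39
Assemble and solve the 10×10 MNA system:
  V(n1)=-5.460+1.358j  V(n2)=-0.4876+1.507j  V(n3)=2.559+0.2084j  V(n4)=-0.4915+1.497j  V(n5)=-0.4796+1.554j  V(n6)=-0.4899+1.497j  V(n7)=-0.6575+1.495j  V(n8)=2.354+0.6781j  V(n9)=-1.070+1.358j
  i(V1)=-0.007580-2.606e-05j

-1.070+1.358j V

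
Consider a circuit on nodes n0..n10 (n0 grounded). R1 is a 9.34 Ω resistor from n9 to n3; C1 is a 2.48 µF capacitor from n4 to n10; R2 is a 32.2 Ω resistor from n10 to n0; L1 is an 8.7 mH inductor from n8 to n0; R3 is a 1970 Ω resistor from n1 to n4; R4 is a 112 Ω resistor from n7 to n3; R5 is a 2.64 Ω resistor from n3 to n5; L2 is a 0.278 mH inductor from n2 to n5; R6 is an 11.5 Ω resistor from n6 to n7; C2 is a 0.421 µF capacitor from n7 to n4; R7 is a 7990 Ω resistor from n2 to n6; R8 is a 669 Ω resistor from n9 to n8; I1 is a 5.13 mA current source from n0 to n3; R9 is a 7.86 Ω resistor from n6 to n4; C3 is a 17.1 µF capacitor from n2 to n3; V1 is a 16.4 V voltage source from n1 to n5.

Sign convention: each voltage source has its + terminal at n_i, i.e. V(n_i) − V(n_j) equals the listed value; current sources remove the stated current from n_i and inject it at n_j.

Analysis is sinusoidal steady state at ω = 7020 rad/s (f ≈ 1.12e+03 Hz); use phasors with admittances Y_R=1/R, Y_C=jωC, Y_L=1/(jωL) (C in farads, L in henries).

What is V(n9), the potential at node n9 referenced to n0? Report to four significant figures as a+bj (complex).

Apply KCL at each of the 10 non-ground nodes and solve the resulting linear system.
Node n1: branches {R3, V1} → V_1 = 16.22-0.2465j
Node n2: branches {L2, R7, C3} → V_2 = -0.1836-0.2441j
Node n3: branches {R1, R4, R5, I1, C3} → V_3 = -0.1598-0.2540j
Node n4: branches {C1, R3, C2, R9} → V_4 = 0.1939-0.2987j
Node n5: branches {R5, L2, V1} → V_5 = -0.1781-0.2465j
Node n6: branches {R6, R7, R9} → V_6 = 0.1726-0.2950j
Node n7: branches {R4, R6, C2} → V_7 = 0.1419-0.2896j
Node n8: branches {L1, R8} → V_8 = 0.02140-0.01632j
Node n9: branches {R1, R8} → V_9 = -0.1573-0.2507j
Node n10: branches {C1, R2} → V_10 = 0.1738+0.01128j
Source currents: i(V1)=-0.008136-2.649e-05j

-0.1573-0.2507j V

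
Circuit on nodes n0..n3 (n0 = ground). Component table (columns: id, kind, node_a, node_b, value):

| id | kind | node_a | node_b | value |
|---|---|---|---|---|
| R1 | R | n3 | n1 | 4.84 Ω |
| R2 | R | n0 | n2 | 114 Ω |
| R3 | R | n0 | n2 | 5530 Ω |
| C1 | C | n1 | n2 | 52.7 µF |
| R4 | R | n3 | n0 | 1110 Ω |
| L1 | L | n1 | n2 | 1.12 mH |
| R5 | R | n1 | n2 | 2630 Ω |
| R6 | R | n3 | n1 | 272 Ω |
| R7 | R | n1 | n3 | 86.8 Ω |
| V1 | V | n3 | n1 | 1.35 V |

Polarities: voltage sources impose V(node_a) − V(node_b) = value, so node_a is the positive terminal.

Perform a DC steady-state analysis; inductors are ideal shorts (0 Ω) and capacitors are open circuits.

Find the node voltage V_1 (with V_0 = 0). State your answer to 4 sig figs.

Element admittances at DC:
  Y(R1) = 0.2066 S between n3,n1
  Y(R2) = 0.008772 S between n0,n2
  Y(R3) = 0.0001808 S between n0,n2
  Y(C1) = 0.000 S between n1,n2
  Y(R4) = 0.0009009 S between n3,n0
  L1: short n1↔n2 (DC inductor)
  Y(R5) = 0.0003802 S between n1,n2
  Y(R6) = 0.003676 S between n3,n1
  Y(R7) = 0.01152 S between n1,n3
  V1: constraint V(n3)−V(n1) = 1.35
Assemble and solve the 5×5 MNA system:
  V(n1)=-0.1234  V(n2)=-0.1234  V(n3)=1.227
  i(L1)=-0.001105  i(V1)=-0.3005

-0.1234 V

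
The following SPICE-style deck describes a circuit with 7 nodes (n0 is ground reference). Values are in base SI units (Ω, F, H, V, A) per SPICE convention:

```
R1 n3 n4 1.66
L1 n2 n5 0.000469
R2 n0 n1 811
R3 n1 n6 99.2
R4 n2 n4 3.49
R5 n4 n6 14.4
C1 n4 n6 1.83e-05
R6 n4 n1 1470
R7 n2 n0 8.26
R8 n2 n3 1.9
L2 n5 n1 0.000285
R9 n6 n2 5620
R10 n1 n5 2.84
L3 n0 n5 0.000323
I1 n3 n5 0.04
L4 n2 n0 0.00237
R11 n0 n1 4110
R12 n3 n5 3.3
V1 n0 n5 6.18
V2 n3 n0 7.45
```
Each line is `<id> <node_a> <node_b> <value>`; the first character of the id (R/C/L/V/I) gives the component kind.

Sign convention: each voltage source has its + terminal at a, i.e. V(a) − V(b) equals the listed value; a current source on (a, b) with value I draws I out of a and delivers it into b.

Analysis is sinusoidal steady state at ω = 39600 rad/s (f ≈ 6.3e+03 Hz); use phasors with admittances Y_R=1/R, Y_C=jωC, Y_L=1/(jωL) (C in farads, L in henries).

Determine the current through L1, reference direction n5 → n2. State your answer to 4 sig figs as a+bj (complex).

-0.04704+0.6698j A

MNA unknowns: 6 node voltages V₁..V_6 plus 2 source currents (V1, V2)
R1: Y=0.6024+0.000j on G[3,4]
L1: Y=0.000-0.05384j on G[2,5]
R2: Y=0.001233+0.000j on G[0,1]
R3: Y=0.01008+0.000j on G[1,6]
R4: Y=0.2865+0.000j on G[2,4]
R5: Y=0.06944+0.000j on G[4,6]
C1: Y=0.000+0.7247j on G[4,6]
R6: Y=0.0006803+0.000j on G[4,1]
R7: Y=0.1211+0.000j on G[2,0]
R8: Y=0.5263+0.000j on G[2,3]
L2: Y=0.000-0.08861j on G[5,1]
R9: Y=0.0001779+0.000j on G[6,2]
R10: Y=0.3521+0.000j on G[1,5]
L3: Y=0.000-0.07818j on G[0,5]
I1: z[3]−=0.04, z[5]+=0.04
L4: Y=0.000-0.01066j on G[2,0]
R11: Y=0.0002433+0.000j on G[0,1]
R12: Y=0.3030+0.000j on G[3,5]
V1: row V0−V5=6.18, i_V1 at 0,5
V2: row V3−V0=7.45, i_V2 at 3,0
solve → V1=-5.795+0.1067j, V2=6.259+0.8737j, V3=7.450+0.000j, V4=6.912+0.2776j, V5=-6.180+0.000j, V6=6.891+0.4522j
aux → i_V1=-4.362+1.149j, i_V2=-5.121+0.6271j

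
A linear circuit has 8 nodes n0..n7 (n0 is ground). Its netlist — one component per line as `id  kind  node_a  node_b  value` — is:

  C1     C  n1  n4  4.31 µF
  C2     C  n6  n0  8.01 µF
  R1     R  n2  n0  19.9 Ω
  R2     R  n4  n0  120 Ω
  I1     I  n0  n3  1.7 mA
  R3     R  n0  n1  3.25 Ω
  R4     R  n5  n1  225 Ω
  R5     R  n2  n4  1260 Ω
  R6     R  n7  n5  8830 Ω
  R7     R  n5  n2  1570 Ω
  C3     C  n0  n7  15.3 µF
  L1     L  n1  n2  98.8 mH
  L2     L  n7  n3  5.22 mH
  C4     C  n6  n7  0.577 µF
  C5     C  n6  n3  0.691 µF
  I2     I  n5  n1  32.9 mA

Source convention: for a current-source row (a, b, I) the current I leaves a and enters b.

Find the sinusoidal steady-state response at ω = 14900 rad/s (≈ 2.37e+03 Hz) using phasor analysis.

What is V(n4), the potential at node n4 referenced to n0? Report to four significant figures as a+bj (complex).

0.01420+0.003080j V

Element admittances at ω=14900 rad/s:
  Y(C1) = 0.000+0.06422j S between n1,n4
  Y(C2) = 0.000+0.1193j S between n6,n0
  Y(R1) = 0.05025+0.000j S between n2,n0
  Y(R2) = 0.008333+0.000j S between n4,n0
  I1: injects 0.0017 A into n3 (from n0)
  Y(R3) = 0.3077+0.000j S between n0,n1
  Y(R4) = 0.004444+0.000j S between n5,n1
  Y(R5) = 0.0007937+0.000j S between n2,n4
  Y(R6) = 0.0001133+0.000j S between n7,n5
  Y(R7) = 0.0006369+0.000j S between n5,n2
  Y(C3) = 0.000+0.2280j S between n0,n7
  Y(L1) = 0.000-0.0006793j S between n1,n2
  Y(L2) = 0.000-0.01286j S between n7,n3
  Y(C4) = 0.000+0.008597j S between n6,n7
  Y(C5) = 0.000+0.01030j S between n6,n3
  I2: injects 0.0329 A into n1 (from n5)
Assemble and solve the 7×7 MNA system:
  V(n1)=0.01465+0.0001009j  V(n2)=-0.07778-0.001174j  V(n3)=3.118e-05+0.4352j  V(n4)=0.01420+0.003080j  V(n5)=-6.330-0.0005069j  V(n6)=2.850e-06+0.03113j  V(n7)=8.494e-06-0.02061j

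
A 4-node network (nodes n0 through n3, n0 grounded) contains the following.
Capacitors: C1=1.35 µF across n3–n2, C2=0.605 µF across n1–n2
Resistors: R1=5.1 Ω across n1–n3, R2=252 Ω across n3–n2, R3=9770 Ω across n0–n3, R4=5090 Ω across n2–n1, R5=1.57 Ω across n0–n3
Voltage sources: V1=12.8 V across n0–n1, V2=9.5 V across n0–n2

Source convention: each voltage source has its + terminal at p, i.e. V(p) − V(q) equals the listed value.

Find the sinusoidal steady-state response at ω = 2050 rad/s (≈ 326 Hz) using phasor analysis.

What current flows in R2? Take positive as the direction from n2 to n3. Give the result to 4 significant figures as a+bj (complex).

Apply KCL at each of the 3 non-ground nodes and solve the resulting linear system.
Node n1: branches {R1, C2, R4, V1} → V_1 = -12.80+0.000j
Node n2: branches {C1, R2, C2, R4, V2} → V_2 = -9.500+0.000j
Node n3: branches {C1, R1, R2, R3, R5} → V_3 = -3.043-0.02135j
Source currents: i(V1)=-1.914+9.272e-05j, i(V2)=-0.02503-0.01369j

-0.02562+8.471e-05j A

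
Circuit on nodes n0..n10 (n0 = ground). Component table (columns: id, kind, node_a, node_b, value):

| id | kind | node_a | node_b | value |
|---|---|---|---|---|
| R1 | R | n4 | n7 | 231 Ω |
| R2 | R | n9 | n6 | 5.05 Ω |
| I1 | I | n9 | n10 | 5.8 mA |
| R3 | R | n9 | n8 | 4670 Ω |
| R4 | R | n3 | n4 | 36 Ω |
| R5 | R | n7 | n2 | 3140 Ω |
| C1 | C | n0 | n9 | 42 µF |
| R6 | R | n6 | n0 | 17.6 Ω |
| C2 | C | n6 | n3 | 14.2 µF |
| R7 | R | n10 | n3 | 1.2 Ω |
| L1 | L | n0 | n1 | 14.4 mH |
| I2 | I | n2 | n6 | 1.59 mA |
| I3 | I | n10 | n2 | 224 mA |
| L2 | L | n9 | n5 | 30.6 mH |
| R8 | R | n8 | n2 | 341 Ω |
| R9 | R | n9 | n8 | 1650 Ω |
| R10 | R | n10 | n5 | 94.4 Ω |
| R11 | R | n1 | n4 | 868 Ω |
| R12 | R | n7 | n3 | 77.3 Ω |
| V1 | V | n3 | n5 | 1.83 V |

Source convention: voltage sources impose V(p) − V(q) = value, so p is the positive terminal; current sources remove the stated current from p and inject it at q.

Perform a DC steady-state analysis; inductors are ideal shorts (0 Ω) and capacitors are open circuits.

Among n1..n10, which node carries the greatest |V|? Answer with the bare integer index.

2

MNA unknowns: 10 node voltages V₁..V_10 plus 3 source currents (L1, L2, V1)
R1: Y=0.004329 on G[4,7]
R2: Y=0.1980 on G[9,6]
I1: z[9]−=0.0058, z[10]+=0.0058
R3: Y=0.0002141 on G[9,8]
R4: Y=0.02778 on G[3,4]
R5: Y=0.0003185 on G[7,2]
C1: Y=0.000 on G[0,9]
R6: Y=0.05682 on G[6,0]
C2: Y=0.000 on G[6,3]
R7: Y=0.8333 on G[10,3]
L1: row V0−V1=0, i_L1 at 0,1
I2: z[2]−=0.00159, z[6]+=0.00159
I3: z[10]−=0.224, z[2]+=0.224
L2: row V9−V5=0, i_L2 at 9,5
R8: Y=0.002933 on G[8,2]
R9: Y=0.0006061 on G[9,8]
R10: Y=0.01059 on G[10,5]
R11: Y=0.001152 on G[1,4]
R12: Y=0.01294 on G[7,3]
V1: row V3−V5=1.83, i_V1 at 3,5
solve → V1=0.000, V2=233.8, V3=1.763, V4=2.265, V5=-0.06713, V6=-0.04592, V7=6.089, V8=182.7, V9=-0.06713, V10=1.481
aux → i_L1=-0.002609, i_L2=0.1483, i_V1=-0.1647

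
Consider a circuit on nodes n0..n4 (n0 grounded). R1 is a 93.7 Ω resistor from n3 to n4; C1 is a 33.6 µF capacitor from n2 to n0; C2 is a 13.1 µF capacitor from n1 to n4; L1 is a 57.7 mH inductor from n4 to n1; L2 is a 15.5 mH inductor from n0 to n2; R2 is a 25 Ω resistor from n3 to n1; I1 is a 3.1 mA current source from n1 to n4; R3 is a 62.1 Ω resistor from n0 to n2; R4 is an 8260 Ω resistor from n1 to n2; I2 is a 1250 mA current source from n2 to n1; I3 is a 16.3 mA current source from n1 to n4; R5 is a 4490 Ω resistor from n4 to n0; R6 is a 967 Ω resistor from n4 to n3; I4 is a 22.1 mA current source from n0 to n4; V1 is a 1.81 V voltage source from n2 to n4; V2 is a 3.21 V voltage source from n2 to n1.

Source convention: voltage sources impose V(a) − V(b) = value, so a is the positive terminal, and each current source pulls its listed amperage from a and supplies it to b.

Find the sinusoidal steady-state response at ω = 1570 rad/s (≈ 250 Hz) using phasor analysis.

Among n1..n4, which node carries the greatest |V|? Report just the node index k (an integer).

MNA unknowns: 4 node voltages V₁..V_4 plus 2 source currents (V1, V2)
R1: Y=0.01067+0.000j on G[3,4]
C1: Y=0.000+0.05275j on G[2,0]
C2: Y=0.000+0.02057j on G[1,4]
L1: Y=0.000-0.01104j on G[4,1]
L2: Y=0.000-0.04109j on G[0,2]
R2: Y=0.04000+0.000j on G[3,1]
I1: z[1]−=0.0031, z[4]+=0.0031
R3: Y=0.01610+0.000j on G[0,2]
R4: Y=0.0001211+0.000j on G[1,2]
I2: z[2]−=1.25, z[1]+=1.25
I3: z[1]−=0.0163, z[4]+=0.0163
R5: Y=0.0002227+0.000j on G[4,0]
R6: Y=0.001034+0.000j on G[4,3]
I4: z[0]−=0.0221, z[4]+=0.0221
V1: row V2−V4=1.81, i_V1 at 2,4
V2: row V2−V1=3.21, i_V2 at 2,1
solve → V1=-2.297-0.6519j, V2=0.9128-0.6519j, V3=-1.980-0.6519j, V4=-0.8972-0.6519j
aux → i_V1=-0.02902+0.01319j, i_V2=-1.244-0.01334j

1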